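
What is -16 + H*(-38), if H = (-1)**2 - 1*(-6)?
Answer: -282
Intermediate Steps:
H = 7 (H = 1 + 6 = 7)
-16 + H*(-38) = -16 + 7*(-38) = -16 - 266 = -282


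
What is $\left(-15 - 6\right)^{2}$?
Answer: $441$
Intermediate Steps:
$\left(-15 - 6\right)^{2} = \left(-21\right)^{2} = 441$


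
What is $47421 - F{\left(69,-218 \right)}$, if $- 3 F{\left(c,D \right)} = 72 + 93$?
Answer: $47476$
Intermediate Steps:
$F{\left(c,D \right)} = -55$ ($F{\left(c,D \right)} = - \frac{72 + 93}{3} = \left(- \frac{1}{3}\right) 165 = -55$)
$47421 - F{\left(69,-218 \right)} = 47421 - -55 = 47421 + 55 = 47476$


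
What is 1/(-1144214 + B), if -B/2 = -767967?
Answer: 1/391720 ≈ 2.5528e-6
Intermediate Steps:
B = 1535934 (B = -2*(-767967) = 1535934)
1/(-1144214 + B) = 1/(-1144214 + 1535934) = 1/391720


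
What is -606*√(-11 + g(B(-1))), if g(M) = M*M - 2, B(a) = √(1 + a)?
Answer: -606*I*√13 ≈ -2185.0*I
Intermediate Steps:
g(M) = -2 + M² (g(M) = M² - 2 = -2 + M²)
-606*√(-11 + g(B(-1))) = -606*√(-11 + (-2 + (√(1 - 1))²)) = -606*√(-11 + (-2 + (√0)²)) = -606*√(-11 + (-2 + 0²)) = -606*√(-11 + (-2 + 0)) = -606*√(-11 - 2) = -606*I*√13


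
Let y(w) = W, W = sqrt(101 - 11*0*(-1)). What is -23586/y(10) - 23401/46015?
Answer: -23401/46015 - 23586*sqrt(101)/101 ≈ -2347.4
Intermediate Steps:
W = sqrt(101) (W = sqrt(101 + 0*(-1)) = sqrt(101 + 0) = sqrt(101) ≈ 10.050)
y(w) = sqrt(101)
-23586/y(10) - 23401/46015 = -23586*sqrt(101)/101 - 23401/46015 = -23401/46015 - 23586*sqrt(101)/101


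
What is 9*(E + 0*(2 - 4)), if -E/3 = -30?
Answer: 810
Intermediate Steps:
E = 90 (E = -3*(-30) = 90)
9*(E + 0*(2 - 4)) = 9*(90 + 0*(2 - 4)) = 9*(90 + 0*(-2)) = 9*(90 + 0) = 9*90 = 810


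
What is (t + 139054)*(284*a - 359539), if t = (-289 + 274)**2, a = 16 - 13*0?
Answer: -49443348605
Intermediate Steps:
a = 16 (a = 16 + 0 = 16)
t = 225 (t = (-15)**2 = 225)
(t + 139054)*(284*a - 359539) = (225 + 139054)*(284*16 - 359539) = 139279*(4544 - 359539) = 139279*(-354995) = -49443348605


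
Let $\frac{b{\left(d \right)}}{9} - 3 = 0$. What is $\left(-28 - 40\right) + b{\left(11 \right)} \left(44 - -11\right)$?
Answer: $1417$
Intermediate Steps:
$b{\left(d \right)} = 27$ ($b{\left(d \right)} = 27 + 9 \cdot 0 = 27 + 0 = 27$)
$\left(-28 - 40\right) + b{\left(11 \right)} \left(44 - -11\right) = \left(-28 - 40\right) + 27 \left(44 - -11\right) = -68 + 27 \left(44 + 11\right) = -68 + 27 \cdot 55 = -68 + 1485 = 1417$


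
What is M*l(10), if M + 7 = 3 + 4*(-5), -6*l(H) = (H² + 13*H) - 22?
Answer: 832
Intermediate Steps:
l(H) = 11/3 - 13*H/6 - H²/6 (l(H) = -((H² + 13*H) - 22)/6 = -(-22 + H² + 13*H)/6 = 11/3 - 13*H/6 - H²/6)
M = -24 (M = -7 + (3 + 4*(-5)) = -7 + (3 - 20) = -7 - 17 = -24)
M*l(10) = -24*(11/3 - 13/6*10 - ⅙*10²) = -24*(11/3 - 65/3 - ⅙*100) = -24*(11/3 - 65/3 - 50/3) = -24*(-104/3) = 832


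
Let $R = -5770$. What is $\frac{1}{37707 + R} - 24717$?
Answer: $- \frac{789386828}{31937} \approx -24717.0$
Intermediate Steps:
$\frac{1}{37707 + R} - 24717 = \frac{1}{37707 - 5770} - 24717 = \frac{1}{31937} - 24717 = - \frac{789386828}{31937}$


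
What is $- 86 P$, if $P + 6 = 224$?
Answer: $-18748$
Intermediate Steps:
$P = 218$ ($P = -6 + 224 = 218$)
$- 86 P = \left(-86\right) 218 = -18748$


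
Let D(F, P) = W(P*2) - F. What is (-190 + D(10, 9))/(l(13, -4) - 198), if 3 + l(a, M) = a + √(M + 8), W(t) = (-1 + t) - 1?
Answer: 92/93 ≈ 0.98925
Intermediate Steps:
W(t) = -2 + t
D(F, P) = -2 - F + 2*P (D(F, P) = (-2 + P*2) - F = (-2 + 2*P) - F = -2 - F + 2*P)
l(a, M) = -3 + a + √(8 + M) (l(a, M) = -3 + (a + √(M + 8)) = -3 + (a + √(8 + M)) = -3 + a + √(8 + M))
(-190 + D(10, 9))/(l(13, -4) - 198) = (-190 + (-2 - 1*10 + 2*9))/((-3 + 13 + √(8 - 4)) - 198) = (-190 + (-2 - 10 + 18))/((-3 + 13 + √4) - 198) = (-190 + 6)/((-3 + 13 + 2) - 198) = -184/(12 - 198) = -184/(-186) = -184*(-1/186) = 92/93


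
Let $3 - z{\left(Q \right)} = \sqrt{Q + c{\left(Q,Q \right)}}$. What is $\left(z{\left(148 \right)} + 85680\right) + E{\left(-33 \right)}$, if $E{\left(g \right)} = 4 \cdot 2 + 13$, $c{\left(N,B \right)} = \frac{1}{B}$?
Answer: $85704 - \frac{\sqrt{810485}}{74} \approx 85692.0$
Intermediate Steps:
$z{\left(Q \right)} = 3 - \sqrt{Q + \frac{1}{Q}}$
$E{\left(g \right)} = 21$ ($E{\left(g \right)} = 8 + 13 = 21$)
$\left(z{\left(148 \right)} + 85680\right) + E{\left(-33 \right)} = \left(\left(3 - \sqrt{148 + \frac{1}{148}}\right) + 85680\right) + 21 = \left(\left(3 - \sqrt{\frac{21905}{148}}\right) + 85680\right) + 21 = \left(\left(3 - \frac{\sqrt{810485}}{74}\right) + 85680\right) + 21 = \left(85683 - \frac{\sqrt{810485}}{74}\right) + 21 = 85704 - \frac{\sqrt{810485}}{74}$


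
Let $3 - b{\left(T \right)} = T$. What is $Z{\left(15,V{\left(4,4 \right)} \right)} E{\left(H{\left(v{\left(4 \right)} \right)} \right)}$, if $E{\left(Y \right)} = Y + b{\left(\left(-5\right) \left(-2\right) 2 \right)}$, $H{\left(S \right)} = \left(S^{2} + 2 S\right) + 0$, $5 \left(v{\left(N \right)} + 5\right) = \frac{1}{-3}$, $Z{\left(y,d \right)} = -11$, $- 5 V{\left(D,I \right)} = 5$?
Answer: $\frac{3619}{225} \approx 16.084$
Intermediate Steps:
$V{\left(D,I \right)} = -1$ ($V{\left(D,I \right)} = \left(- \frac{1}{5}\right) 5 = -1$)
$b{\left(T \right)} = 3 - T$
$v{\left(N \right)} = - \frac{76}{15}$ ($v{\left(N \right)} = -5 + \frac{1}{5 \left(-3\right)} = -5 + \frac{1}{5} \left(- \frac{1}{3}\right) = -5 - \frac{1}{15} = - \frac{76}{15}$)
$H{\left(S \right)} = S^{2} + 2 S$
$E{\left(Y \right)} = -17 + Y$ ($E{\left(Y \right)} = Y + \left(3 - \left(-5\right) \left(-2\right) 2\right) = Y + \left(3 - 10 \cdot 2\right) = Y + \left(3 - 20\right) = Y - 17 = -17 + Y$)
$Z{\left(15,V{\left(4,4 \right)} \right)} E{\left(H{\left(v{\left(4 \right)} \right)} \right)} = - 11 \left(-17 - \frac{76 \left(2 - \frac{76}{15}\right)}{15}\right) = - 11 \left(-17 - - \frac{3496}{225}\right) = - 11 \left(-17 + \frac{3496}{225}\right) = \left(-11\right) \left(- \frac{329}{225}\right) = \frac{3619}{225}$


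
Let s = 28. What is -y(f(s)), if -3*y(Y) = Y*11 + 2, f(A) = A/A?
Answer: 13/3 ≈ 4.3333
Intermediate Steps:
f(A) = 1
y(Y) = -⅔ - 11*Y/3 (y(Y) = -(Y*11 + 2)/3 = -(11*Y + 2)/3 = -(2 + 11*Y)/3 = -⅔ - 11*Y/3)
-y(f(s)) = -(-⅔ - 11/3*1) = -(-⅔ - 11/3) = -1*(-13/3) = 13/3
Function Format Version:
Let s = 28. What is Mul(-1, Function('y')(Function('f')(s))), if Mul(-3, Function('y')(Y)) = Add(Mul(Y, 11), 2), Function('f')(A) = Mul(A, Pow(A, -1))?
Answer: Rational(13, 3) ≈ 4.3333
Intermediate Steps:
Function('f')(A) = 1
Function('y')(Y) = Add(Rational(-2, 3), Mul(Rational(-11, 3), Y)) (Function('y')(Y) = Mul(Rational(-1, 3), Add(Mul(Y, 11), 2)) = Mul(Rational(-1, 3), Add(Mul(11, Y), 2)) = Mul(Rational(-1, 3), Add(2, Mul(11, Y))) = Add(Rational(-2, 3), Mul(Rational(-11, 3), Y)))
Mul(-1, Function('y')(Function('f')(s))) = Mul(-1, Add(Rational(-2, 3), Mul(Rational(-11, 3), 1))) = Mul(-1, Add(Rational(-2, 3), Rational(-11, 3))) = Mul(-1, Rational(-13, 3)) = Rational(13, 3)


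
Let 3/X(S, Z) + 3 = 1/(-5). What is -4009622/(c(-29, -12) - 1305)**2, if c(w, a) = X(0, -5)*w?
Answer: -1026463232/417998025 ≈ -2.4557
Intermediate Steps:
X(S, Z) = -15/16 (X(S, Z) = 3/(-3 + 1/(-5)) = 3/(-3 - 1/5) = 3/(-16/5) = 3*(-5/16) = -15/16)
c(w, a) = -15*w/16
-4009622/(c(-29, -12) - 1305)**2 = -4009622/(-15/16*(-29) - 1305)**2 = -4009622/(435/16 - 1305)**2 = -4009622/((-20445/16)**2) = -4009622/417998025/256 = -4009622*256/417998025 = -1026463232/417998025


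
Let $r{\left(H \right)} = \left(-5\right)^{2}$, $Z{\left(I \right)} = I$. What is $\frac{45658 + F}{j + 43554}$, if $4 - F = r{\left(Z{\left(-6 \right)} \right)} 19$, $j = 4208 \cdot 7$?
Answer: $\frac{45187}{73010} \approx 0.61892$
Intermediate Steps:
$j = 29456$
$r{\left(H \right)} = 25$
$F = -471$ ($F = 4 - 25 \cdot 19 = 4 - 475 = -471$)
$\frac{45658 + F}{j + 43554} = \frac{45658 - 471}{29456 + 43554} = \frac{45187}{73010}$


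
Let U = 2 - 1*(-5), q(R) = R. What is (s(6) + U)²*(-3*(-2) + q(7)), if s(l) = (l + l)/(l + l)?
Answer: 832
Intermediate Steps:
U = 7 (U = 2 + 5 = 7)
s(l) = 1 (s(l) = (2*l)/((2*l)) = (2*l)*(1/(2*l)) = 1)
(s(6) + U)²*(-3*(-2) + q(7)) = (1 + 7)²*(-3*(-2) + 7) = 8²*(6 + 7) = 64*13 = 832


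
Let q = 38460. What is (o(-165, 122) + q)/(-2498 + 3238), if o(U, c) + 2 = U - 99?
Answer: 19097/370 ≈ 51.614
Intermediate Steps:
o(U, c) = -101 + U (o(U, c) = -2 + (U - 99) = -2 + (-99 + U) = -101 + U)
(o(-165, 122) + q)/(-2498 + 3238) = ((-101 - 165) + 38460)/(-2498 + 3238) = (-266 + 38460)/740 = 38194*(1/740) = 19097/370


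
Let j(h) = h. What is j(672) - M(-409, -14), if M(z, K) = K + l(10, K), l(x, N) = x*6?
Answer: 626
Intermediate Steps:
l(x, N) = 6*x
M(z, K) = 60 + K (M(z, K) = K + 6*10 = K + 60 = 60 + K)
j(672) - M(-409, -14) = 672 - (60 - 14) = 672 - 1*46 = 672 - 46 = 626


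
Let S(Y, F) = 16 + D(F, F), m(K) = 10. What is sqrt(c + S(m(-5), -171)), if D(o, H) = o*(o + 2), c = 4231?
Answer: sqrt(33146) ≈ 182.06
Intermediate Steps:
D(o, H) = o*(2 + o)
S(Y, F) = 16 + F*(2 + F)
sqrt(c + S(m(-5), -171)) = sqrt(4231 + (16 - 171*(2 - 171))) = sqrt(4231 + (16 - 171*(-169))) = sqrt(4231 + (16 + 28899)) = sqrt(4231 + 28915) = sqrt(33146)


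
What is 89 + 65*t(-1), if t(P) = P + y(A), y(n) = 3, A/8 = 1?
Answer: 219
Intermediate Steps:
A = 8 (A = 8*1 = 8)
t(P) = 3 + P (t(P) = P + 3 = 3 + P)
89 + 65*t(-1) = 89 + 65*(3 - 1) = 89 + 65*2 = 89 + 130 = 219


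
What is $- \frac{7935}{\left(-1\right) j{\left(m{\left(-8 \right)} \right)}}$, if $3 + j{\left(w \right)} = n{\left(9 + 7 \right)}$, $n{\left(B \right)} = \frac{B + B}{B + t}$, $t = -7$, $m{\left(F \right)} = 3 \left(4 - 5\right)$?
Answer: $14283$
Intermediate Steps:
$m{\left(F \right)} = -3$ ($m{\left(F \right)} = 3 \left(-1\right) = -3$)
$n{\left(B \right)} = \frac{2 B}{-7 + B}$ ($n{\left(B \right)} = \frac{B + B}{B - 7} = \frac{2 B}{-7 + B}$)
$j{\left(w \right)} = \frac{5}{9}$ ($j{\left(w \right)} = -3 + \frac{2 \left(9 + 7\right)}{-7 + \left(9 + 7\right)} = -3 + 2 \cdot 16 \frac{1}{-7 + 16} = -3 + 2 \cdot 16 \cdot \frac{1}{9} = -3 + \frac{32}{9} = \frac{5}{9}$)
$- \frac{7935}{\left(-1\right) j{\left(m{\left(-8 \right)} \right)}} = - \frac{7935}{\left(-1\right) \frac{5}{9}} = - \frac{7935}{- \frac{5}{9}} = \left(-7935\right) \left(- \frac{9}{5}\right) = 14283$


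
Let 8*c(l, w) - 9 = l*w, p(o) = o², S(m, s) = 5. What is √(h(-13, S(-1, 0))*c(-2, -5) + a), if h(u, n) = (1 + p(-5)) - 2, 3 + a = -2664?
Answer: 3*I*√290 ≈ 51.088*I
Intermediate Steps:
a = -2667 (a = -3 - 2664 = -2667)
h(u, n) = 24 (h(u, n) = (1 + (-5)²) - 2 = (1 + 25) - 2 = 26 - 2 = 24)
c(l, w) = 9/8 + l*w/8 (c(l, w) = 9/8 + (l*w)/8 = 9/8 + l*w/8)
√(h(-13, S(-1, 0))*c(-2, -5) + a) = √(24*(9/8 + (⅛)*(-2)*(-5)) - 2667) = √(24*(9/8 + 5/4) - 2667) = √(24*(19/8) - 2667) = √(57 - 2667) = √(-2610) = 3*I*√290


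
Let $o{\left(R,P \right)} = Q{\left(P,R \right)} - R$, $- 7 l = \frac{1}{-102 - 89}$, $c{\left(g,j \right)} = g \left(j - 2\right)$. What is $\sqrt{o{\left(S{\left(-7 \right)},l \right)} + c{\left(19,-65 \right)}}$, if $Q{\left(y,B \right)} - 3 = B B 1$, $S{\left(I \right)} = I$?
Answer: $i \sqrt{1214} \approx 34.843 i$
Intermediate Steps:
$c{\left(g,j \right)} = g \left(-2 + j\right)$
$Q{\left(y,B \right)} = 3 + B^{2}$ ($Q{\left(y,B \right)} = 3 + B B 1 = 3 + B^{2} \cdot 1 = 3 + B^{2}$)
$l = \frac{1}{1337}$ ($l = - \frac{1}{7 \left(-102 - 89\right)} = - \frac{1}{7 \left(-191\right)} = \left(- \frac{1}{7}\right) \left(- \frac{1}{191}\right) = \frac{1}{1337} \approx 0.00074794$)
$o{\left(R,P \right)} = 3 + R^{2} - R$ ($o{\left(R,P \right)} = \left(3 + R^{2}\right) - R = 3 + R^{2} - R$)
$\sqrt{o{\left(S{\left(-7 \right)},l \right)} + c{\left(19,-65 \right)}} = \sqrt{\left(3 + \left(-7\right)^{2} - -7\right) + 19 \left(-2 - 65\right)} = \sqrt{\left(3 + 49 + 7\right) + 19 \left(-67\right)} = \sqrt{59 - 1273} = \sqrt{-1214} = i \sqrt{1214}$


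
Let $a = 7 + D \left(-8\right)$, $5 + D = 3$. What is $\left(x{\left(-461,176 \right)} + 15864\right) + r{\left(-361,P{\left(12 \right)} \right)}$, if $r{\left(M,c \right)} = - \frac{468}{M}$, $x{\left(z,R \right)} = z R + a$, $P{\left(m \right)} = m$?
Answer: $- \frac{23554421}{361} \approx -65248.0$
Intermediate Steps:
$D = -2$ ($D = -5 + 3 = -2$)
$a = 23$ ($a = 7 - -16 = 7 + 16 = 23$)
$x{\left(z,R \right)} = 23 + R z$ ($x{\left(z,R \right)} = z R + 23 = R z + 23 = 23 + R z$)
$\left(x{\left(-461,176 \right)} + 15864\right) + r{\left(-361,P{\left(12 \right)} \right)} = \left(\left(23 + 176 \left(-461\right)\right) + 15864\right) - \frac{468}{-361} = \left(\left(23 - 81136\right) + 15864\right) - - \frac{468}{361} = \left(-81113 + 15864\right) + \frac{468}{361} = -65249 + \frac{468}{361} = - \frac{23554421}{361}$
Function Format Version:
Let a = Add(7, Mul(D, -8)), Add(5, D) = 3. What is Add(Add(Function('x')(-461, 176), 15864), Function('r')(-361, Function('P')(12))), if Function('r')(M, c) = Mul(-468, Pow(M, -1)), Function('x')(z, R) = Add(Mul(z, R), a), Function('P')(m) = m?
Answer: Rational(-23554421, 361) ≈ -65248.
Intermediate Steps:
D = -2 (D = Add(-5, 3) = -2)
a = 23 (a = Add(7, Mul(-2, -8)) = Add(7, 16) = 23)
Function('x')(z, R) = Add(23, Mul(R, z)) (Function('x')(z, R) = Add(Mul(z, R), 23) = Add(Mul(R, z), 23) = Add(23, Mul(R, z)))
Add(Add(Function('x')(-461, 176), 15864), Function('r')(-361, Function('P')(12))) = Add(Add(Add(23, Mul(176, -461)), 15864), Mul(-468, Pow(-361, -1))) = Add(Add(Add(23, -81136), 15864), Mul(-468, Rational(-1, 361))) = Add(Add(-81113, 15864), Rational(468, 361)) = Add(-65249, Rational(468, 361)) = Rational(-23554421, 361)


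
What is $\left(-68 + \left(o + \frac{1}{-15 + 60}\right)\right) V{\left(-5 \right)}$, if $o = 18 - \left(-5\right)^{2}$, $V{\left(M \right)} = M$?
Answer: $\frac{3374}{9} \approx 374.89$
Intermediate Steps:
$o = -7$ ($o = 18 - 25 = -7$)
$\left(-68 + \left(o + \frac{1}{-15 + 60}\right)\right) V{\left(-5 \right)} = \left(-68 - \left(7 - \frac{1}{-15 + 60}\right)\right) \left(-5\right) = \left(-68 - \left(7 - \frac{1}{45}\right)\right) \left(-5\right) = \left(-68 + \left(-7 + \frac{1}{45}\right)\right) \left(-5\right) = \left(-68 - \frac{314}{45}\right) \left(-5\right) = \left(- \frac{3374}{45}\right) \left(-5\right) = \frac{3374}{9}$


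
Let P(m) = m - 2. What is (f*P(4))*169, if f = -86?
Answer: -29068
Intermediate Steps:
P(m) = -2 + m
(f*P(4))*169 = -86*(-2 + 4)*169 = -86*2*169 = -172*169 = -29068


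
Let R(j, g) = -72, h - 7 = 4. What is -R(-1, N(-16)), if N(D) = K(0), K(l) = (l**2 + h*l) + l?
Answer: 72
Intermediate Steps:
h = 11 (h = 7 + 4 = 11)
K(l) = l**2 + 12*l (K(l) = (l**2 + 11*l) + l = l**2 + 12*l)
N(D) = 0 (N(D) = 0*(12 + 0) = 0*12 = 0)
-R(-1, N(-16)) = -1*(-72) = 72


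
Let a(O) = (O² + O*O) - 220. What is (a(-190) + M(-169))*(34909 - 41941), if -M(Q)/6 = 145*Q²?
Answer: 174225464880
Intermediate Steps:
a(O) = -220 + 2*O² (a(O) = (O² + O²) - 220 = 2*O² - 220 = -220 + 2*O²)
M(Q) = -870*Q²
(a(-190) + M(-169))*(34909 - 41941) = ((-220 + 2*(-190)²) - 870*(-169)²)*(34909 - 41941) = ((-220 + 2*36100) - 870*28561)*(-7032) = ((-220 + 72200) - 24848070)*(-7032) = (71980 - 24848070)*(-7032) = -24776090*(-7032) = 174225464880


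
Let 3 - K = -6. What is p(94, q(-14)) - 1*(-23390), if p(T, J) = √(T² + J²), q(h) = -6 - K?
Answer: 23390 + √9061 ≈ 23485.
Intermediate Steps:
K = 9 (K = 3 - 1*(-6) = 3 + 6 = 9)
q(h) = -15 (q(h) = -6 - 1*9 = -6 - 9 = -15)
p(T, J) = √(J² + T²)
p(94, q(-14)) - 1*(-23390) = √((-15)² + 94²) - 1*(-23390) = √(225 + 8836) + 23390 = √9061 + 23390 = 23390 + √9061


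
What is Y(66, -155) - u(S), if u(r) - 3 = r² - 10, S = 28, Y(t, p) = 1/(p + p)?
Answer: -240871/310 ≈ -777.00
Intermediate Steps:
Y(t, p) = 1/(2*p)
u(r) = -7 + r² (u(r) = 3 + (r² - 10) = 3 + (-10 + r²) = -7 + r²)
Y(66, -155) - u(S) = (½)/(-155) - (-7 + 28²) = (½)*(-1/155) - (-7 + 784) = -1/310 - 1*777 = -1/310 - 777 = -240871/310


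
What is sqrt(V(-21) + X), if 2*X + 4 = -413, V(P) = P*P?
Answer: sqrt(930)/2 ≈ 15.248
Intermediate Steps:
V(P) = P**2
X = -417/2 (X = -2 + (1/2)*(-413) = -2 - 413/2 = -417/2 ≈ -208.50)
sqrt(V(-21) + X) = sqrt((-21)**2 - 417/2) = sqrt(441 - 417/2) = sqrt(465/2) = sqrt(930)/2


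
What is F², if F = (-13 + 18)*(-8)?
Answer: 1600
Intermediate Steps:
F = -40 (F = 5*(-8) = -40)
F² = (-40)² = 1600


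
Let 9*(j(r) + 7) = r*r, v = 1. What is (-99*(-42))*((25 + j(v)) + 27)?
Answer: 187572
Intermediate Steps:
j(r) = -7 + r²/9 (j(r) = -7 + (r*r)/9 = -7 + r²/9)
(-99*(-42))*((25 + j(v)) + 27) = (-99*(-42))*((25 + (-7 + (⅑)*1²)) + 27) = 4158*((25 + (-7 + (⅑)*1)) + 27) = 4158*((25 + (-7 + ⅑)) + 27) = 4158*((25 - 62/9) + 27) = 4158*(163/9 + 27) = 4158*(406/9) = 187572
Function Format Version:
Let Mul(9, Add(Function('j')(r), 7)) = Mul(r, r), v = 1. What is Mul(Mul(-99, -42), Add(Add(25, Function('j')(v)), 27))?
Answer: 187572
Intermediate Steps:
Function('j')(r) = Add(-7, Mul(Rational(1, 9), Pow(r, 2))) (Function('j')(r) = Add(-7, Mul(Rational(1, 9), Mul(r, r))) = Add(-7, Mul(Rational(1, 9), Pow(r, 2))))
Mul(Mul(-99, -42), Add(Add(25, Function('j')(v)), 27)) = Mul(Mul(-99, -42), Add(Add(25, Add(-7, Mul(Rational(1, 9), Pow(1, 2)))), 27)) = Mul(4158, Add(Add(25, Add(-7, Mul(Rational(1, 9), 1))), 27)) = Mul(4158, Add(Add(25, Add(-7, Rational(1, 9))), 27)) = Mul(4158, Add(Add(25, Rational(-62, 9)), 27)) = Mul(4158, Add(Rational(163, 9), 27)) = Mul(4158, Rational(406, 9)) = 187572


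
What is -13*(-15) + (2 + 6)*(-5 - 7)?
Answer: 99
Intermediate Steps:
-13*(-15) + (2 + 6)*(-5 - 7) = 195 + 8*(-12) = 195 - 96 = 99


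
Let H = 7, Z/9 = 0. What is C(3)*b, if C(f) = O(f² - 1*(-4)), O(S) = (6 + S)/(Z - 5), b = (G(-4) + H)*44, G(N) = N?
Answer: -2508/5 ≈ -501.60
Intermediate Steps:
Z = 0 (Z = 9*0 = 0)
b = 132 (b = (-4 + 7)*44 = 3*44 = 132)
O(S) = -6/5 - S/5 (O(S) = (6 + S)/(0 - 5) = (6 + S)/(-5) = (6 + S)*(-⅕) = -6/5 - S/5)
C(f) = -2 - f²/5 (C(f) = -6/5 - (f² - 1*(-4))/5 = -6/5 - (f² + 4)/5 = -6/5 - (4 + f²)/5 = -6/5 + (-⅘ - f²/5) = -2 - f²/5)
C(3)*b = (-2 - ⅕*3²)*132 = (-2 - ⅕*9)*132 = (-2 - 9/5)*132 = -19/5*132 = -2508/5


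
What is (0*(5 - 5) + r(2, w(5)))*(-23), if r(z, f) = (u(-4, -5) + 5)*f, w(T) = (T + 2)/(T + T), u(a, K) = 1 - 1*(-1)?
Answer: -1127/10 ≈ -112.70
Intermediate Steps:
u(a, K) = 2 (u(a, K) = 1 + 1 = 2)
w(T) = (2 + T)/(2*T) (w(T) = (2 + T)/((2*T)) = (2 + T)*(1/(2*T)) = (2 + T)/(2*T))
r(z, f) = 7*f (r(z, f) = (2 + 5)*f = 7*f)
(0*(5 - 5) + r(2, w(5)))*(-23) = (0*(5 - 5) + 7*((1/2)*(2 + 5)/5))*(-23) = (0*0 + 7*((1/2)*(1/5)*7))*(-23) = (0 + 7*(7/10))*(-23) = (0 + 49/10)*(-23) = (49/10)*(-23) = -1127/10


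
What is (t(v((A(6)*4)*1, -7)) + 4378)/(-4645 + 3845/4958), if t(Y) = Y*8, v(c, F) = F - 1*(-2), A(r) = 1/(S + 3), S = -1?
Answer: -7169268/7675355 ≈ -0.93406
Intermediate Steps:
A(r) = ½ (A(r) = 1/(-1 + 3) = 1/2 = ½)
v(c, F) = 2 + F (v(c, F) = F + 2 = 2 + F)
t(Y) = 8*Y
(t(v((A(6)*4)*1, -7)) + 4378)/(-4645 + 3845/4958) = (8*(2 - 7) + 4378)/(-4645 + 3845/4958) = (8*(-5) + 4378)/(-4645 + 3845*(1/4958)) = (-40 + 4378)/(-4645 + 3845/4958) = 4338/(-23026065/4958) = 4338*(-4958/23026065) = -7169268/7675355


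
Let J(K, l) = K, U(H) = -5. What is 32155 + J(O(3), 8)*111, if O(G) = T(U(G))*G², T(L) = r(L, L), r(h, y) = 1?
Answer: 33154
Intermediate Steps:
T(L) = 1
O(G) = G² (O(G) = 1*G² = G²)
32155 + J(O(3), 8)*111 = 32155 + 3²*111 = 32155 + 9*111 = 32155 + 999 = 33154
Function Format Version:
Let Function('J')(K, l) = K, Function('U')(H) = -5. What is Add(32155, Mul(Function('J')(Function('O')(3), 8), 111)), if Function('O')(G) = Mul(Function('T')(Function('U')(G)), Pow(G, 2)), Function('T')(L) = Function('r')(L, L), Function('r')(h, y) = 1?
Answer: 33154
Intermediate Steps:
Function('T')(L) = 1
Function('O')(G) = Pow(G, 2) (Function('O')(G) = Mul(1, Pow(G, 2)) = Pow(G, 2))
Add(32155, Mul(Function('J')(Function('O')(3), 8), 111)) = Add(32155, Mul(Pow(3, 2), 111)) = Add(32155, Mul(9, 111)) = Add(32155, 999) = 33154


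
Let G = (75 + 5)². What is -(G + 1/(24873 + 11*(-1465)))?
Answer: -56051201/8758 ≈ -6400.0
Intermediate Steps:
G = 6400 (G = 80² = 6400)
-(G + 1/(24873 + 11*(-1465))) = -(6400 + 1/(24873 + 11*(-1465))) = -(6400 + 1/(24873 - 16115)) = -(6400 + 1/8758) = -1*56051201/8758 = -56051201/8758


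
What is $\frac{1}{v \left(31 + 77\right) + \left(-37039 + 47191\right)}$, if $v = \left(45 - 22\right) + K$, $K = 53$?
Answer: $\frac{1}{18360} \approx 5.4466 \cdot 10^{-5}$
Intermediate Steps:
$v = 76$ ($v = \left(45 - 22\right) + 53 = 23 + 53 = 76$)
$\frac{1}{v \left(31 + 77\right) + \left(-37039 + 47191\right)} = \frac{1}{76 \left(31 + 77\right) + \left(-37039 + 47191\right)} = \frac{1}{76 \cdot 108 + 10152} = \frac{1}{8208 + 10152} = \frac{1}{18360}$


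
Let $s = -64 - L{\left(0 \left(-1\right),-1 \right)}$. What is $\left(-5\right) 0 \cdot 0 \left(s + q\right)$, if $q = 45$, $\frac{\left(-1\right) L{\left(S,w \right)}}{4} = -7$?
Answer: $0$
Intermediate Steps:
$L{\left(S,w \right)} = 28$ ($L{\left(S,w \right)} = \left(-4\right) \left(-7\right) = 28$)
$s = -92$ ($s = -64 - 28 = -92$)
$\left(-5\right) 0 \cdot 0 \left(s + q\right) = \left(-5\right) 0 \cdot 0 \left(-92 + 45\right) = 0 \cdot 0 \left(-47\right) = 0 \left(-47\right) = 0$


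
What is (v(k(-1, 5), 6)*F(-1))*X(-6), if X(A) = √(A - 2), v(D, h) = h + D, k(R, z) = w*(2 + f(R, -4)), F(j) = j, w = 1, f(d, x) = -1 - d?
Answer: -16*I*√2 ≈ -22.627*I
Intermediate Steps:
k(R, z) = 1 - R (k(R, z) = 1*(2 + (-1 - R)) = 1*(1 - R) = 1 - R)
v(D, h) = D + h
X(A) = √(-2 + A)
(v(k(-1, 5), 6)*F(-1))*X(-6) = (((1 - 1*(-1)) + 6)*(-1))*√(-2 - 6) = (((1 + 1) + 6)*(-1))*√(-8) = ((2 + 6)*(-1))*(2*I*√2) = (8*(-1))*(2*I*√2) = -16*I*√2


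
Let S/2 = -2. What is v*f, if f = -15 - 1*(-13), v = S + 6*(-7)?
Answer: 92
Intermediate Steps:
S = -4 (S = 2*(-2) = -4)
v = -46 (v = -4 + 6*(-7) = -4 - 42 = -46)
f = -2 (f = -15 + 13 = -2)
v*f = -46*(-2) = 92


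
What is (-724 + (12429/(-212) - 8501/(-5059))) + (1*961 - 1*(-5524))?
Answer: 6117642489/1072508 ≈ 5704.1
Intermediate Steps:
(-724 + (12429/(-212) - 8501/(-5059))) + (1*961 - 1*(-5524)) = (-724 + (12429*(-1/212) - 8501*(-1/5059))) + (961 + 5524) = (-724 + (-12429/212 + 8501/5059)) + 6485 = (-724 - 61076099/1072508) + 6485 = -837571891/1072508 + 6485 = 6117642489/1072508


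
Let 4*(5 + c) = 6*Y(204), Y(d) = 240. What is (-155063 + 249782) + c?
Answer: 95074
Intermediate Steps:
c = 355 (c = -5 + (6*240)/4 = -5 + (¼)*1440 = -5 + 360 = 355)
(-155063 + 249782) + c = (-155063 + 249782) + 355 = 94719 + 355 = 95074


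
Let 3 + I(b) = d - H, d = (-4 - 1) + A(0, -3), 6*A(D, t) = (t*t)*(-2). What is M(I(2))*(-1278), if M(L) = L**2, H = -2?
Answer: -103518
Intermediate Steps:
A(D, t) = -t**2/3 (A(D, t) = ((t*t)*(-2))/6 = (t**2*(-2))/6 = (-2*t**2)/6 = -t**2/3)
d = -8 (d = (-4 - 1) - 1/3*(-3)**2 = -5 - 1/3*9 = -5 - 3 = -8)
I(b) = -9 (I(b) = -3 + (-8 - 1*(-2)) = -3 + (-8 + 2) = -3 - 6 = -9)
M(I(2))*(-1278) = (-9)**2*(-1278) = 81*(-1278) = -103518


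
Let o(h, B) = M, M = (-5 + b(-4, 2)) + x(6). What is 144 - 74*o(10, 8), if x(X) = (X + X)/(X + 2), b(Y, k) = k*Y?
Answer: 995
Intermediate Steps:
b(Y, k) = Y*k
x(X) = 2*X/(2 + X) (x(X) = (2*X)/(2 + X) = 2*X/(2 + X))
M = -23/2 (M = (-5 - 4*2) + 2*6/(2 + 6) = (-5 - 8) + 2*6/8 = -13 + 2*6*(1/8) = -13 + 3/2 = -23/2 ≈ -11.500)
o(h, B) = -23/2
144 - 74*o(10, 8) = 144 - 74*(-23/2) = 144 + 851 = 995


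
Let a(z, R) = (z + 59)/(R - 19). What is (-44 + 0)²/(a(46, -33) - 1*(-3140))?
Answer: 100672/163175 ≈ 0.61696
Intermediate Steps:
a(z, R) = (59 + z)/(-19 + R)
(-44 + 0)²/(a(46, -33) - 1*(-3140)) = (-44 + 0)²/((59 + 46)/(-19 - 33) - 1*(-3140)) = (-44)²/(105/(-52) + 3140) = 1936/(-1/52*105 + 3140) = 1936/(-105/52 + 3140) = 1936/(163175/52) = 1936*(52/163175) = 100672/163175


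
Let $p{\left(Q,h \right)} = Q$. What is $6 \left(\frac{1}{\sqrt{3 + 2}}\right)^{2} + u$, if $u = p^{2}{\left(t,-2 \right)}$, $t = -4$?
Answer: $\frac{86}{5} \approx 17.2$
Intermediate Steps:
$u = 16$ ($u = \left(-4\right)^{2} = 16$)
$6 \left(\frac{1}{\sqrt{3 + 2}}\right)^{2} + u = 6 \left(\frac{1}{\sqrt{3 + 2}}\right)^{2} + 16 = 6 \left(\frac{1}{\sqrt{5}}\right)^{2} + 16 = 6 \left(\frac{\sqrt{5}}{5}\right)^{2} + 16 = 6 \cdot \frac{1}{5} + 16 = \frac{6}{5} + 16 = \frac{86}{5}$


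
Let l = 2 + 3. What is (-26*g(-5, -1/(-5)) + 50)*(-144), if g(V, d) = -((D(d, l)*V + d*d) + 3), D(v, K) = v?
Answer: -370944/25 ≈ -14838.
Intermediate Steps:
l = 5
g(V, d) = -3 - d² - V*d (g(V, d) = -((d*V + d*d) + 3) = -((V*d + d²) + 3) = -((d² + V*d) + 3) = -(3 + d² + V*d) = -3 - d² - V*d)
(-26*g(-5, -1/(-5)) + 50)*(-144) = (-26*(-3 - (-1/(-5))² - 1*(-5)*(-1/(-5))) + 50)*(-144) = (-26*(-3 - (-1*(-⅕))² - 1*(-5)*(-1*(-⅕))) + 50)*(-144) = (-26*(-3 - (⅕)² - 1*(-5)*⅕) + 50)*(-144) = (-26*(-3 - 1*1/25 + 1) + 50)*(-144) = (-26*(-3 - 1/25 + 1) + 50)*(-144) = (-26*(-51/25) + 50)*(-144) = (1326/25 + 50)*(-144) = (2576/25)*(-144) = -370944/25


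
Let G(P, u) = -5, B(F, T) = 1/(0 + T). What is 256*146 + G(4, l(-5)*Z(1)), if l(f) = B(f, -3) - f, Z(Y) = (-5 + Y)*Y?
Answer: 37371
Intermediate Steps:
B(F, T) = 1/T
Z(Y) = Y*(-5 + Y)
l(f) = -⅓ - f (l(f) = 1/(-3) - f = -⅓ - f)
256*146 + G(4, l(-5)*Z(1)) = 256*146 - 5 = 37376 - 5 = 37371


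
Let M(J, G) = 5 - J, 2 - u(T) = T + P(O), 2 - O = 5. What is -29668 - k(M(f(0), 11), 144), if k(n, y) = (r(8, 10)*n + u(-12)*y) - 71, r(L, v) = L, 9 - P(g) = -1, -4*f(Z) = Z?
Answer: -30213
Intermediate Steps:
O = -3 (O = 2 - 1*5 = 2 - 5 = -3)
f(Z) = -Z/4
P(g) = 10 (P(g) = 9 - 1*(-1) = 9 + 1 = 10)
u(T) = -8 - T (u(T) = 2 - (T + 10) = 2 - (10 + T) = 2 + (-10 - T) = -8 - T)
k(n, y) = -71 + 4*y + 8*n (k(n, y) = (8*n + (-8 - 1*(-12))*y) - 71 = (8*n + (-8 + 12)*y) - 71 = (8*n + 4*y) - 71 = (4*y + 8*n) - 71 = -71 + 4*y + 8*n)
-29668 - k(M(f(0), 11), 144) = -29668 - (-71 + 4*144 + 8*(5 - (-1)*0/4)) = -29668 - (-71 + 576 + 8*(5 - 1*0)) = -29668 - (-71 + 576 + 8*(5 + 0)) = -29668 - (-71 + 576 + 8*5) = -29668 - (-71 + 576 + 40) = -29668 - 1*545 = -29668 - 545 = -30213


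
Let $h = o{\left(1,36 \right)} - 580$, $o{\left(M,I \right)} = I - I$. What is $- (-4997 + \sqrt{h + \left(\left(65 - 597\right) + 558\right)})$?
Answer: $4997 - i \sqrt{554} \approx 4997.0 - 23.537 i$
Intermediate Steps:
$o{\left(M,I \right)} = 0$
$h = -580$ ($h = 0 - 580 = -580$)
$- (-4997 + \sqrt{h + \left(\left(65 - 597\right) + 558\right)}) = - (-4997 + \sqrt{-580 + \left(\left(65 - 597\right) + 558\right)}) = - (-4997 + \sqrt{-580 + \left(-532 + 558\right)}) = - (-4997 + \sqrt{-580 + 26}) = - (-4997 + \sqrt{-554}) = - (-4997 + i \sqrt{554}) = 4997 - i \sqrt{554}$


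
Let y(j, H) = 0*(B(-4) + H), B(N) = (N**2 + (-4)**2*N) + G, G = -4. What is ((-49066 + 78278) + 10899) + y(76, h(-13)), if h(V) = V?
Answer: 40111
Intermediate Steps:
B(N) = -4 + N**2 + 16*N (B(N) = (N**2 + (-4)**2*N) - 4 = (N**2 + 16*N) - 4 = -4 + N**2 + 16*N)
y(j, H) = 0 (y(j, H) = 0*((-4 + (-4)**2 + 16*(-4)) + H) = 0*((-4 + 16 - 64) + H) = 0*(-52 + H) = 0)
((-49066 + 78278) + 10899) + y(76, h(-13)) = ((-49066 + 78278) + 10899) + 0 = (29212 + 10899) + 0 = 40111 + 0 = 40111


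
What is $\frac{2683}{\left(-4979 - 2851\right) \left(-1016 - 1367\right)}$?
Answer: $\frac{2683}{18658890} \approx 0.00014379$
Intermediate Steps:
$\frac{2683}{\left(-4979 - 2851\right) \left(-1016 - 1367\right)} = \frac{2683}{\left(-7830\right) \left(-2383\right)} = \frac{2683}{18658890}$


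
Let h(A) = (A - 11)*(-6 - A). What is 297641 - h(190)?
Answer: 332725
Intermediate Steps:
h(A) = (-11 + A)*(-6 - A)
297641 - h(190) = 297641 - (66 - 1*190**2 + 5*190) = 297641 - (66 - 1*36100 + 950) = 297641 - (66 - 36100 + 950) = 297641 - 1*(-35084) = 297641 + 35084 = 332725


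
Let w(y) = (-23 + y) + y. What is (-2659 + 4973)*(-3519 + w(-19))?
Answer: -8284120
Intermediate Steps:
w(y) = -23 + 2*y
(-2659 + 4973)*(-3519 + w(-19)) = (-2659 + 4973)*(-3519 + (-23 + 2*(-19))) = 2314*(-3519 + (-23 - 38)) = 2314*(-3519 - 61) = 2314*(-3580) = -8284120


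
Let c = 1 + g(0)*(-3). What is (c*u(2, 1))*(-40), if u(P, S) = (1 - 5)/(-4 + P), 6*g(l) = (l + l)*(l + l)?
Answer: -80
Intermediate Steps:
g(l) = 2*l²/3 (g(l) = ((l + l)*(l + l))/6 = ((2*l)*(2*l))/6 = (4*l²)/6 = 2*l²/3)
u(P, S) = -4/(-4 + P)
c = 1 (c = 1 + ((⅔)*0²)*(-3) = 1 + ((⅔)*0)*(-3) = 1 + 0*(-3) = 1 + 0 = 1)
(c*u(2, 1))*(-40) = (1*(-4/(-4 + 2)))*(-40) = (1*(-4/(-2)))*(-40) = (1*(-4*(-½)))*(-40) = (1*2)*(-40) = 2*(-40) = -80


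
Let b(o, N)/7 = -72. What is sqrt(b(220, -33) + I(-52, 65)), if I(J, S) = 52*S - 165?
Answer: sqrt(2711) ≈ 52.067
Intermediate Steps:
b(o, N) = -504 (b(o, N) = 7*(-72) = -504)
I(J, S) = -165 + 52*S
sqrt(b(220, -33) + I(-52, 65)) = sqrt(-504 + (-165 + 52*65)) = sqrt(-504 + (-165 + 3380)) = sqrt(-504 + 3215) = sqrt(2711)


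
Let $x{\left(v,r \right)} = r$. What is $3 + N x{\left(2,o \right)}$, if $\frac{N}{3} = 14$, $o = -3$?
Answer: $-123$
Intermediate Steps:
$N = 42$ ($N = 3 \cdot 14 = 42$)
$3 + N x{\left(2,o \right)} = 3 + 42 \left(-3\right) = 3 - 126 = -123$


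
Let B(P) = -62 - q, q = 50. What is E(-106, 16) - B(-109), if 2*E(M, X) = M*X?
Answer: -736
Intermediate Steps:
E(M, X) = M*X/2 (E(M, X) = (M*X)/2 = M*X/2)
B(P) = -112 (B(P) = -62 - 1*50 = -62 - 50 = -112)
E(-106, 16) - B(-109) = (½)*(-106)*16 - 1*(-112) = -848 + 112 = -736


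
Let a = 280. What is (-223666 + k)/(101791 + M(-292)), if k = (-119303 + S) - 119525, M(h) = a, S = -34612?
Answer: -497106/102071 ≈ -4.8702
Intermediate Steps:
M(h) = 280
k = -273440 (k = (-119303 - 34612) - 119525 = -153915 - 119525 = -273440)
(-223666 + k)/(101791 + M(-292)) = (-223666 - 273440)/(101791 + 280) = -497106/102071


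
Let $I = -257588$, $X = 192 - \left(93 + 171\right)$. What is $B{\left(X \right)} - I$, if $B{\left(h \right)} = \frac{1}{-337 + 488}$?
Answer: $\frac{38895789}{151} \approx 2.5759 \cdot 10^{5}$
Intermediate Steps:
$X = -72$ ($X = 192 - 264 = -72$)
$B{\left(h \right)} = \frac{1}{151}$
$B{\left(X \right)} - I = \frac{1}{151} - -257588 = \frac{1}{151} + 257588 = \frac{38895789}{151}$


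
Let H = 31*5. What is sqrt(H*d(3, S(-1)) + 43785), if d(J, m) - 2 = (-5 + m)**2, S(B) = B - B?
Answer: 3*sqrt(5330) ≈ 219.02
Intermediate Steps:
S(B) = 0
d(J, m) = 2 + (-5 + m)**2
H = 155
sqrt(H*d(3, S(-1)) + 43785) = sqrt(155*(2 + (-5 + 0)**2) + 43785) = sqrt(155*(2 + (-5)**2) + 43785) = sqrt(155*(2 + 25) + 43785) = sqrt(155*27 + 43785) = sqrt(4185 + 43785) = sqrt(47970) = 3*sqrt(5330)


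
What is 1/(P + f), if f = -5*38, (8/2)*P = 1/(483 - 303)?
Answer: -720/136799 ≈ -0.0052632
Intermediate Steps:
P = 1/720 (P = 1/(4*(483 - 303)) = (¼)/180 = (¼)*(1/180) = 1/720 ≈ 0.0013889)
f = -190 (f = -1*190 = -190)
1/(P + f) = 1/(1/720 - 190) = 1/(-136799/720) = -720/136799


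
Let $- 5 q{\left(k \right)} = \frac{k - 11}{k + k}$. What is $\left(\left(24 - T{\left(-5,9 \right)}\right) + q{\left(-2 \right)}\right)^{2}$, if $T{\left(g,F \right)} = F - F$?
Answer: $\frac{218089}{400} \approx 545.22$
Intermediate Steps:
$T{\left(g,F \right)} = 0$
$q{\left(k \right)} = - \frac{-11 + k}{10 k}$ ($q{\left(k \right)} = - \frac{\left(k - 11\right) \frac{1}{k + k}}{5} = - \frac{\left(-11 + k\right) \frac{1}{2 k}}{5} = - \frac{\frac{1}{2} \frac{1}{k} \left(-11 + k\right)}{5} = - \frac{-11 + k}{10 k}$)
$\left(\left(24 - T{\left(-5,9 \right)}\right) + q{\left(-2 \right)}\right)^{2} = \left(\left(24 - 0\right) + \frac{11 - -2}{10 \left(-2\right)}\right)^{2} = \left(\left(24 + 0\right) + \frac{1}{10} \left(- \frac{1}{2}\right) \left(11 + 2\right)\right)^{2} = \left(24 + \frac{1}{10} \left(- \frac{1}{2}\right) 13\right)^{2} = \left(24 - \frac{13}{20}\right)^{2} = \left(\frac{467}{20}\right)^{2} = \frac{218089}{400}$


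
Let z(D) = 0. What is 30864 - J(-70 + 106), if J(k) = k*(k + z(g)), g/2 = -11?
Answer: 29568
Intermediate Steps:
g = -22 (g = 2*(-11) = -22)
J(k) = k² (J(k) = k*(k + 0) = k*k = k²)
30864 - J(-70 + 106) = 30864 - (-70 + 106)² = 30864 - 1*36² = 30864 - 1*1296 = 30864 - 1296 = 29568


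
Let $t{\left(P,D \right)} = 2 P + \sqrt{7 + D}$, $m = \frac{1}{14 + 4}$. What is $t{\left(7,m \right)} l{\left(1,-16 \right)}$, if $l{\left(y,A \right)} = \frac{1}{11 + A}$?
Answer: $- \frac{14}{5} - \frac{\sqrt{254}}{30} \approx -3.3312$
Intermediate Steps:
$m = \frac{1}{18} \approx 0.055556$
$t{\left(P,D \right)} = \sqrt{7 + D} + 2 P$
$t{\left(7,m \right)} l{\left(1,-16 \right)} = \frac{\sqrt{7 + \frac{1}{18}} + 2 \cdot 7}{11 - 16} = \frac{\sqrt{\frac{127}{18}} + 14}{-5} = \left(\frac{\sqrt{254}}{6} + 14\right) \left(- \frac{1}{5}\right) = \left(14 + \frac{\sqrt{254}}{6}\right) \left(- \frac{1}{5}\right) = - \frac{14}{5} - \frac{\sqrt{254}}{30}$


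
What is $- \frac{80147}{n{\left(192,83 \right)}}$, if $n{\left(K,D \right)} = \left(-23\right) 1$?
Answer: $\frac{80147}{23} \approx 3484.7$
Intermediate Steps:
$n{\left(K,D \right)} = -23$
$- \frac{80147}{n{\left(192,83 \right)}} = - \frac{80147}{-23} = \left(-80147\right) \left(- \frac{1}{23}\right) = \frac{80147}{23}$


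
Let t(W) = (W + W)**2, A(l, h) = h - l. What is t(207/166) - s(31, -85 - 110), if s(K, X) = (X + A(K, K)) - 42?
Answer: 1675542/6889 ≈ 243.22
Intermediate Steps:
t(W) = 4*W**2 (t(W) = (2*W)**2 = 4*W**2)
s(K, X) = -42 + X (s(K, X) = (X + (K - K)) - 42 = (X + 0) - 42 = X - 42 = -42 + X)
t(207/166) - s(31, -85 - 110) = 4*(207/166)**2 - (-42 + (-85 - 110)) = 4*(207*(1/166))**2 - (-42 - 195) = 4*(207/166)**2 - 1*(-237) = 4*(42849/27556) + 237 = 42849/6889 + 237 = 1675542/6889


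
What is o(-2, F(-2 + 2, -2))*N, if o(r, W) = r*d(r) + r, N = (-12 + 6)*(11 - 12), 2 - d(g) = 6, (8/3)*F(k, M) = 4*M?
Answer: 36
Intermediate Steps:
F(k, M) = 3*M/2 (F(k, M) = 3*(4*M)/8 = 3*M/2)
d(g) = -4 (d(g) = 2 - 1*6 = 2 - 6 = -4)
N = 6 (N = -6*(-1) = 6)
o(r, W) = -3*r (o(r, W) = r*(-4) + r = -4*r + r = -3*r)
o(-2, F(-2 + 2, -2))*N = -3*(-2)*6 = 6*6 = 36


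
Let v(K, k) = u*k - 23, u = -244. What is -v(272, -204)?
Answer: -49753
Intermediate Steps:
v(K, k) = -23 - 244*k (v(K, k) = -244*k - 23 = -23 - 244*k)
-v(272, -204) = -(-23 - 244*(-204)) = -(-23 + 49776) = -1*49753 = -49753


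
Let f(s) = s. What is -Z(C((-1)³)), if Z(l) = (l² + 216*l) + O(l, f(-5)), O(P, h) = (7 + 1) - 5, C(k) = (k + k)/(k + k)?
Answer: -220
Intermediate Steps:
C(k) = 1 (C(k) = (2*k)/((2*k)) = (2*k)*(1/(2*k)) = 1)
O(P, h) = 3 (O(P, h) = 8 - 5 = 3)
Z(l) = 3 + l² + 216*l (Z(l) = (l² + 216*l) + 3 = 3 + l² + 216*l)
-Z(C((-1)³)) = -(3 + 1² + 216*1) = -(3 + 1 + 216) = -1*220 = -220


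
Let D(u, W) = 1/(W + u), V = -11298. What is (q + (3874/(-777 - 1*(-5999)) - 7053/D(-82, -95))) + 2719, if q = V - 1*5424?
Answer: 3222962895/2611 ≈ 1.2344e+6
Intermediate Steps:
q = -16722 (q = -11298 - 1*5424 = -11298 - 5424 = -16722)
(q + (3874/(-777 - 1*(-5999)) - 7053/D(-82, -95))) + 2719 = (-16722 + (3874/(-777 - 1*(-5999)) - 7053/(1/(-95 - 82)))) + 2719 = (-16722 + (3874/(-777 + 5999) - 7053/(1/(-177)))) + 2719 = (-16722 + (3874/5222 - 7053/(-1/177))) + 2719 = (-16722 + (3874*(1/5222) - 7053*(-177))) + 2719 = (-16722 + (1937/2611 + 1248381)) + 2719 = (-16722 + 3259524728/2611) + 2719 = 3215863586/2611 + 2719 = 3222962895/2611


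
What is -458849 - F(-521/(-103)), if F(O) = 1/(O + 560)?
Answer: -26705470752/58201 ≈ -4.5885e+5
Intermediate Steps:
F(O) = 1/(560 + O)
-458849 - F(-521/(-103)) = -458849 - 1/(560 - 521/(-103)) = -458849 - 1/(560 - 521*(-1/103)) = -458849 - 1/(560 + 521/103) = -458849 - 1/58201/103 = -458849 - 1*103/58201 = -458849 - 103/58201 = -26705470752/58201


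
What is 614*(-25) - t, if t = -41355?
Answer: 26005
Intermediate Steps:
614*(-25) - t = 614*(-25) - 1*(-41355) = -15350 + 41355 = 26005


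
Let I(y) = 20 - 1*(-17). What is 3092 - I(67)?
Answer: 3055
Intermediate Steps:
I(y) = 37 (I(y) = 20 + 17 = 37)
3092 - I(67) = 3092 - 1*37 = 3092 - 37 = 3055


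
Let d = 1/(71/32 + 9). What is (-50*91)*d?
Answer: -145600/359 ≈ -405.57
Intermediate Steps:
d = 32/359 (d = 1/(71*(1/32) + 9) = 1/(71/32 + 9) = 1/(359/32) = 32/359 ≈ 0.089136)
(-50*91)*d = -50*91*(32/359) = -4550*32/359 = -145600/359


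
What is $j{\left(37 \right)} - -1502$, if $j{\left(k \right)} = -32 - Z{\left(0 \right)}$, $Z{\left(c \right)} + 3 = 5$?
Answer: $1468$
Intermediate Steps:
$Z{\left(c \right)} = 2$ ($Z{\left(c \right)} = -3 + 5 = 2$)
$j{\left(k \right)} = -34$ ($j{\left(k \right)} = -32 - 2 = -34$)
$j{\left(37 \right)} - -1502 = -34 - -1502 = -34 + 1502 = 1468$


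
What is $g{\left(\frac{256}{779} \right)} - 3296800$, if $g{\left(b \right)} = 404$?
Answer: $-3296396$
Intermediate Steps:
$g{\left(\frac{256}{779} \right)} - 3296800 = 404 - 3296800 = -3296396$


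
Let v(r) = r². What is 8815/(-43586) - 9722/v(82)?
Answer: -60376894/36634033 ≈ -1.6481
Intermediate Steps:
8815/(-43586) - 9722/v(82) = 8815/(-43586) - 9722/(82²) = 8815*(-1/43586) - 9722/6724 = -8815/43586 - 9722*1/6724 = -8815/43586 - 4861/3362 = -60376894/36634033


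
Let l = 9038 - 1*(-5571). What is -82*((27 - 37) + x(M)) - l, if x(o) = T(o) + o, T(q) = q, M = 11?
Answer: -15593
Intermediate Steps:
x(o) = 2*o (x(o) = o + o = 2*o)
l = 14609 (l = 9038 + 5571 = 14609)
-82*((27 - 37) + x(M)) - l = -82*((27 - 37) + 2*11) - 1*14609 = -82*(-10 + 22) - 14609 = -82*12 - 14609 = -984 - 14609 = -15593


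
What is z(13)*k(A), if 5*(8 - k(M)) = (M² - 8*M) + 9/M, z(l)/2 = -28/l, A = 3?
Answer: -224/5 ≈ -44.800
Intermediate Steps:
z(l) = -56/l (z(l) = 2*(-28/l) = -56/l)
k(M) = 8 - 9/(5*M) - M²/5 + 8*M/5 (k(M) = 8 - ((M² - 8*M) + 9/M)/5 = 8 - (M² - 8*M + 9/M)/5 = 8 + (-9/(5*M) - M²/5 + 8*M/5) = 8 - 9/(5*M) - M²/5 + 8*M/5)
z(13)*k(A) = (-56/13)*((⅕)*(-9 + 3*(40 - 1*3² + 8*3))/3) = (-56*1/13)*((⅕)*(⅓)*(-9 + 3*(40 - 1*9 + 24))) = -56*(-9 + 3*(40 - 9 + 24))/(65*3) = -56*(-9 + 3*55)/(65*3) = -56*(-9 + 165)/(65*3) = -56*156/(65*3) = -56/13*52/5 = -224/5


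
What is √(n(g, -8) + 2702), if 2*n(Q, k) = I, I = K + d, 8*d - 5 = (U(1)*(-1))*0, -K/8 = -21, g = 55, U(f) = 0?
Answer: √44581/4 ≈ 52.786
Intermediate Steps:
K = 168 (K = -8*(-21) = 168)
d = 5/8 (d = 5/8 + ((0*(-1))*0)/8 = 5/8 + (0*0)/8 = 5/8 + (⅛)*0 = 5/8 + 0 = 5/8 ≈ 0.62500)
I = 1349/8 (I = 168 + 5/8 = 1349/8 ≈ 168.63)
n(Q, k) = 1349/16 (n(Q, k) = (½)*(1349/8) = 1349/16)
√(n(g, -8) + 2702) = √(1349/16 + 2702) = √(44581/16) = √44581/4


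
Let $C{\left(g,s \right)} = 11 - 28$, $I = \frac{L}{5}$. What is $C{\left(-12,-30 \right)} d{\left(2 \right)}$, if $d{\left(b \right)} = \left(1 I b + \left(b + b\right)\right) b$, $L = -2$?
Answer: $- \frac{544}{5} \approx -108.8$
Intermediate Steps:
$I = - \frac{2}{5} \approx -0.4$
$C{\left(g,s \right)} = -17$ ($C{\left(g,s \right)} = 11 - 28 = -17$)
$d{\left(b \right)} = \frac{8 b^{2}}{5}$ ($d{\left(b \right)} = \left(1 \left(- \frac{2 b}{5}\right) + \left(b + b\right)\right) b = \left(- \frac{2 b}{5} + 2 b\right) b = \frac{8 b}{5} b = \frac{8 b^{2}}{5}$)
$C{\left(-12,-30 \right)} d{\left(2 \right)} = - 17 \frac{8 \cdot 2^{2}}{5} = - 17 \cdot \frac{8}{5} \cdot 4 = \left(-17\right) \frac{32}{5} = - \frac{544}{5}$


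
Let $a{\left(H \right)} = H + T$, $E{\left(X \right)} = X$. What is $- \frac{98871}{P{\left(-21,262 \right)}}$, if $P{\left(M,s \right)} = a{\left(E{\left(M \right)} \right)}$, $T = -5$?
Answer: $\frac{98871}{26} \approx 3802.7$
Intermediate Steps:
$a{\left(H \right)} = -5 + H$ ($a{\left(H \right)} = H - 5 = -5 + H$)
$P{\left(M,s \right)} = -5 + M$
$- \frac{98871}{P{\left(-21,262 \right)}} = - \frac{98871}{-5 - 21} = - \frac{98871}{-26} = \left(-98871\right) \left(- \frac{1}{26}\right) = \frac{98871}{26}$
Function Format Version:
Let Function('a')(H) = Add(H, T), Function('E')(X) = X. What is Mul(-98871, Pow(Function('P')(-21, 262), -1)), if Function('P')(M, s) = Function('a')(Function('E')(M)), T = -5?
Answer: Rational(98871, 26) ≈ 3802.7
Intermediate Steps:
Function('a')(H) = Add(-5, H) (Function('a')(H) = Add(H, -5) = Add(-5, H))
Function('P')(M, s) = Add(-5, M)
Mul(-98871, Pow(Function('P')(-21, 262), -1)) = Mul(-98871, Pow(Add(-5, -21), -1)) = Mul(-98871, Pow(-26, -1)) = Mul(-98871, Rational(-1, 26)) = Rational(98871, 26)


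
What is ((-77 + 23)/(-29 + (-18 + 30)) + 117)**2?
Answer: 4173849/289 ≈ 14442.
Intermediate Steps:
((-77 + 23)/(-29 + (-18 + 30)) + 117)**2 = (-54/(-29 + 12) + 117)**2 = (-54/(-17) + 117)**2 = (-54*(-1/17) + 117)**2 = (54/17 + 117)**2 = (2043/17)**2 = 4173849/289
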